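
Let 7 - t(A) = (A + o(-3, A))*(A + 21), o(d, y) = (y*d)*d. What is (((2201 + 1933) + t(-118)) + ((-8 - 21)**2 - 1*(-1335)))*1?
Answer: -108143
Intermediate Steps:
o(d, y) = y*d**2 (o(d, y) = (d*y)*d = y*d**2)
t(A) = 7 - 10*A*(21 + A) (t(A) = 7 - (A + A*(-3)**2)*(A + 21) = 7 - (A + A*9)*(21 + A) = 7 - (A + 9*A)*(21 + A) = 7 - 10*A*(21 + A))
(((2201 + 1933) + t(-118)) + ((-8 - 21)**2 - 1*(-1335)))*1 = (((2201 + 1933) + (7 - 210*(-118) - 10*(-118)**2)) + ((-8 - 21)**2 - 1*(-1335)))*1 = ((4134 + (7 + 24780 - 10*13924)) + ((-29)**2 + 1335))*1 = ((4134 + (7 + 24780 - 139240)) + (841 + 1335))*1 = ((4134 - 114453) + 2176)*1 = (-110319 + 2176)*1 = -108143*1 = -108143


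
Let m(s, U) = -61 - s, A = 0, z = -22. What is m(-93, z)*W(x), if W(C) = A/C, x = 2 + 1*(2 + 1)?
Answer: 0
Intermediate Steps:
x = 5 (x = 2 + 1*3 = 2 + 3 = 5)
W(C) = 0 (W(C) = 0/C = 0)
m(-93, z)*W(x) = (-61 - 1*(-93))*0 = (-61 + 93)*0 = 32*0 = 0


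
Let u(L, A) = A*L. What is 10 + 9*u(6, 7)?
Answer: 388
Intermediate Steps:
10 + 9*u(6, 7) = 10 + 9*(7*6) = 10 + 9*42 = 10 + 378 = 388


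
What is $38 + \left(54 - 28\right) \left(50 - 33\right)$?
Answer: $480$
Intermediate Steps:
$38 + \left(54 - 28\right) \left(50 - 33\right) = 38 + 26 \left(50 - 33\right) = 38 + 26 \cdot 17 = 38 + 442 = 480$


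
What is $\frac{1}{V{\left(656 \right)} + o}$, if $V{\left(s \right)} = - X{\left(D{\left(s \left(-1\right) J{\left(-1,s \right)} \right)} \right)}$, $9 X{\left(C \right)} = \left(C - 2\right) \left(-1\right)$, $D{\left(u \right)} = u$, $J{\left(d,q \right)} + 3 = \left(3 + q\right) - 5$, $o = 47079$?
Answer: $- \frac{9}{3347} \approx -0.002689$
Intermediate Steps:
$J{\left(d,q \right)} = -5 + q$ ($J{\left(d,q \right)} = -3 + \left(\left(3 + q\right) - 5\right) = -3 + \left(-2 + q\right) = -5 + q$)
$X{\left(C \right)} = \frac{2}{9} - \frac{C}{9}$ ($X{\left(C \right)} = \frac{\left(C - 2\right) \left(-1\right)}{9} = \frac{\left(-2 + C\right) \left(-1\right)}{9} = \frac{2 - C}{9} = \frac{2}{9} - \frac{C}{9}$)
$V{\left(s \right)} = - \frac{2}{9} - \frac{s \left(-5 + s\right)}{9}$ ($V{\left(s \right)} = - (\frac{2}{9} - \frac{s \left(-1\right) \left(-5 + s\right)}{9}) = - (\frac{2}{9} - \frac{- s \left(-5 + s\right)}{9}) = - (\frac{2}{9} - \frac{\left(-1\right) s \left(-5 + s\right)}{9}) = - (\frac{2}{9} + \frac{s \left(-5 + s\right)}{9}) = - \frac{2}{9} - \frac{s \left(-5 + s\right)}{9}$)
$\frac{1}{V{\left(656 \right)} + o} = \frac{1}{\left(- \frac{2}{9} - \frac{656 \left(-5 + 656\right)}{9}\right) + 47079} = \frac{1}{\left(- \frac{2}{9} - \frac{656}{9} \cdot 651\right) + 47079} = \frac{1}{\left(- \frac{2}{9} - \frac{142352}{3}\right) + 47079} = \frac{1}{- \frac{427058}{9} + 47079} = \frac{1}{- \frac{3347}{9}} = - \frac{9}{3347}$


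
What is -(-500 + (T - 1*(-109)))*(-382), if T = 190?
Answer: -76782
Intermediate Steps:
-(-500 + (T - 1*(-109)))*(-382) = -(-500 + (190 - 1*(-109)))*(-382) = -(-500 + (190 + 109))*(-382) = -(-500 + 299)*(-382) = -(-201)*(-382) = -1*76782 = -76782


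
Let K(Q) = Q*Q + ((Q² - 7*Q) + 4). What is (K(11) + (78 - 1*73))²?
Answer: 30276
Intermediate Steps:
K(Q) = 4 - 7*Q + 2*Q² (K(Q) = Q² + (4 + Q² - 7*Q) = 4 - 7*Q + 2*Q²)
(K(11) + (78 - 1*73))² = ((4 - 7*11 + 2*11²) + (78 - 1*73))² = ((4 - 77 + 2*121) + (78 - 73))² = ((4 - 77 + 242) + 5)² = (169 + 5)² = 174² = 30276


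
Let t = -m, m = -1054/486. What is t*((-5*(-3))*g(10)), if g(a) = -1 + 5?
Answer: 10540/81 ≈ 130.12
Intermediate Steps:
m = -527/243 (m = -1054*1/486 = -527/243 ≈ -2.1687)
g(a) = 4
t = 527/243 (t = -1*(-527/243) = 527/243 ≈ 2.1687)
t*((-5*(-3))*g(10)) = 527*(-5*(-3)*4)/243 = 527*(15*4)/243 = (527/243)*60 = 10540/81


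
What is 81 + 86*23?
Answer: 2059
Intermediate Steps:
81 + 86*23 = 81 + 1978 = 2059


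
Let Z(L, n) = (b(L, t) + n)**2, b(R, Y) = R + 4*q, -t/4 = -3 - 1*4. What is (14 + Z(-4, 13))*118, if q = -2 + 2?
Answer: 11210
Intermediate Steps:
q = 0
t = 28 (t = -4*(-3 - 1*4) = -4*(-3 - 4) = -4*(-7) = 28)
b(R, Y) = R (b(R, Y) = R + 4*0 = R + 0 = R)
Z(L, n) = (L + n)**2
(14 + Z(-4, 13))*118 = (14 + (-4 + 13)**2)*118 = (14 + 9**2)*118 = (14 + 81)*118 = 95*118 = 11210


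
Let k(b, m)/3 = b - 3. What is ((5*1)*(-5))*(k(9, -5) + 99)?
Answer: -2925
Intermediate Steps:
k(b, m) = -9 + 3*b (k(b, m) = 3*(b - 3) = 3*(-3 + b) = -9 + 3*b)
((5*1)*(-5))*(k(9, -5) + 99) = ((5*1)*(-5))*((-9 + 3*9) + 99) = (5*(-5))*((-9 + 27) + 99) = -25*(18 + 99) = -25*117 = -2925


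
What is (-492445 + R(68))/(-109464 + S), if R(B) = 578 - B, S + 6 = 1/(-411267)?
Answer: 202316631645/45021398491 ≈ 4.4938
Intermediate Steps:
S = -2467603/411267 (S = -6 + 1/(-411267) = -6 - 1/411267 = -2467603/411267 ≈ -6.0000)
(-492445 + R(68))/(-109464 + S) = (-492445 + (578 - 1*68))/(-109464 - 2467603/411267) = (-492445 + (578 - 68))/(-45021398491/411267) = (-492445 + 510)*(-411267/45021398491) = -491935*(-411267/45021398491) = 202316631645/45021398491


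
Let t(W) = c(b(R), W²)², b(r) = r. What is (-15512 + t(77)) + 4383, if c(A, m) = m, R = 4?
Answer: 35141912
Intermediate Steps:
t(W) = W⁴ (t(W) = (W²)² = W⁴)
(-15512 + t(77)) + 4383 = (-15512 + 77⁴) + 4383 = (-15512 + 35153041) + 4383 = 35137529 + 4383 = 35141912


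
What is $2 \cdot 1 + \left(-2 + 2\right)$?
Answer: $2$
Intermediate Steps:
$2 \cdot 1 + \left(-2 + 2\right) = 2 + 0 = 2$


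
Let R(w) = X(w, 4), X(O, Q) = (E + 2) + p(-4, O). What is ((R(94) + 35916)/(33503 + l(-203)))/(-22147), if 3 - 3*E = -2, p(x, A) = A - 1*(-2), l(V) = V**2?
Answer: -108047/4963939992 ≈ -2.1766e-5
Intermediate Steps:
p(x, A) = 2 + A (p(x, A) = A + 2 = 2 + A)
E = 5/3 (E = 1 - 1/3*(-2) = 1 + 2/3 = 5/3 ≈ 1.6667)
X(O, Q) = 17/3 + O (X(O, Q) = (5/3 + 2) + (2 + O) = 11/3 + (2 + O) = 17/3 + O)
R(w) = 17/3 + w
((R(94) + 35916)/(33503 + l(-203)))/(-22147) = (((17/3 + 94) + 35916)/(33503 + (-203)**2))/(-22147) = ((299/3 + 35916)/(33503 + 41209))*(-1/22147) = ((108047/3)/74712)*(-1/22147) = ((108047/3)*(1/74712))*(-1/22147) = (108047/224136)*(-1/22147) = -108047/4963939992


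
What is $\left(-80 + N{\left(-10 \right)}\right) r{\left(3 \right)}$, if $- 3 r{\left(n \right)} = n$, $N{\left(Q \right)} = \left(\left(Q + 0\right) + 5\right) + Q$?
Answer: $95$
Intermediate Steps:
$N{\left(Q \right)} = 5 + 2 Q$ ($N{\left(Q \right)} = \left(Q + 5\right) + Q = \left(5 + Q\right) + Q = 5 + 2 Q$)
$r{\left(n \right)} = - \frac{n}{3}$
$\left(-80 + N{\left(-10 \right)}\right) r{\left(3 \right)} = \left(-80 + \left(5 + 2 \left(-10\right)\right)\right) \left(\left(- \frac{1}{3}\right) 3\right) = \left(-80 + \left(5 - 20\right)\right) \left(-1\right) = \left(-80 - 15\right) \left(-1\right) = \left(-95\right) \left(-1\right) = 95$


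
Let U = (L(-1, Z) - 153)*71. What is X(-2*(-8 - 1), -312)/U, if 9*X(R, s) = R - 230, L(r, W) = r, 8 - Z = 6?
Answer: 106/49203 ≈ 0.0021543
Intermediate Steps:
Z = 2 (Z = 8 - 1*6 = 8 - 6 = 2)
X(R, s) = -230/9 + R/9 (X(R, s) = (R - 230)/9 = (-230 + R)/9 = -230/9 + R/9)
U = -10934 (U = (-1 - 153)*71 = -154*71 = -10934)
X(-2*(-8 - 1), -312)/U = (-230/9 + (-2*(-8 - 1))/9)/(-10934) = (-230/9 + (-2*(-9))/9)*(-1/10934) = (-230/9 + (⅑)*18)*(-1/10934) = (-230/9 + 2)*(-1/10934) = -212/9*(-1/10934) = 106/49203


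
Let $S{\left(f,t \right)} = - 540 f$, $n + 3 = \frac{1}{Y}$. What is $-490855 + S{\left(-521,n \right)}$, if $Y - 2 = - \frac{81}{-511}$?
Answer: $-209515$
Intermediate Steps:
$Y = \frac{1103}{511}$ ($Y = 2 - \frac{81}{-511} = 2 - - \frac{81}{511} = 2 + \frac{81}{511} = \frac{1103}{511} \approx 2.1585$)
$n = - \frac{2798}{1103}$ ($n = -3 + \frac{1}{\frac{1103}{511}} = -3 + \frac{511}{1103} = - \frac{2798}{1103} \approx -2.5367$)
$-490855 + S{\left(-521,n \right)} = -490855 - -281340 = -490855 + 281340 = -209515$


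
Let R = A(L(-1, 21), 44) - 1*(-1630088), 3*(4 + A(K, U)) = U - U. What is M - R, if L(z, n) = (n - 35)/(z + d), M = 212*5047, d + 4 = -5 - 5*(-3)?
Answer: -560120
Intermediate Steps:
d = 6 (d = -4 + (-5 - 5*(-3)) = -4 + (-5 + 15) = -4 + 10 = 6)
M = 1069964
L(z, n) = (-35 + n)/(6 + z) (L(z, n) = (n - 35)/(z + 6) = (-35 + n)/(6 + z))
A(K, U) = -4 (A(K, U) = -4 + (U - U)/3 = -4 + (1/3)*0 = -4 + 0 = -4)
R = 1630084 (R = -4 - 1*(-1630088) = -4 + 1630088 = 1630084)
M - R = 1069964 - 1*1630084 = 1069964 - 1630084 = -560120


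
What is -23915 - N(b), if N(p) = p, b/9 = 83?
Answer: -24662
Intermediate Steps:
b = 747 (b = 9*83 = 747)
-23915 - N(b) = -23915 - 1*747 = -23915 - 747 = -24662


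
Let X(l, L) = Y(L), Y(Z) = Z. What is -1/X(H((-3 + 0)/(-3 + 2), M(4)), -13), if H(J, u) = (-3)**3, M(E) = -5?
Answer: 1/13 ≈ 0.076923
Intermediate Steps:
H(J, u) = -27
X(l, L) = L
-1/X(H((-3 + 0)/(-3 + 2), M(4)), -13) = -1/(-13) = -1*(-1/13) = 1/13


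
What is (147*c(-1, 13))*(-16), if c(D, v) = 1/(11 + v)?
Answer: -98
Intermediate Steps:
(147*c(-1, 13))*(-16) = (147/(11 + 13))*(-16) = (147/24)*(-16) = (147*(1/24))*(-16) = (49/8)*(-16) = -98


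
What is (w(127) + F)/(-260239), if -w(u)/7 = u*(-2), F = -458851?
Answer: 457073/260239 ≈ 1.7564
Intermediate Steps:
w(u) = 14*u (w(u) = -7*u*(-2) = -(-14)*u = 14*u)
(w(127) + F)/(-260239) = (14*127 - 458851)/(-260239) = (1778 - 458851)*(-1/260239) = -457073*(-1/260239) = 457073/260239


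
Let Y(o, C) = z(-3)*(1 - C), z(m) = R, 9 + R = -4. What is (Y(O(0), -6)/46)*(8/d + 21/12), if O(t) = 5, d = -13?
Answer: -413/184 ≈ -2.2446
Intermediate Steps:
R = -13 (R = -9 - 4 = -13)
z(m) = -13
Y(o, C) = -13 + 13*C (Y(o, C) = -13*(1 - C) = -13 + 13*C)
(Y(O(0), -6)/46)*(8/d + 21/12) = ((-13 + 13*(-6))/46)*(8/(-13) + 21/12) = ((-13 - 78)/46)*(8*(-1/13) + 21*(1/12)) = ((1/46)*(-91))*(-8/13 + 7/4) = -91/46*59/52 = -413/184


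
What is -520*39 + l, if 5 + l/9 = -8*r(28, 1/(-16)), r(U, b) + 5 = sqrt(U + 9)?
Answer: -19965 - 72*sqrt(37) ≈ -20403.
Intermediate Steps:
r(U, b) = -5 + sqrt(9 + U) (r(U, b) = -5 + sqrt(U + 9) = -5 + sqrt(9 + U))
l = 315 - 72*sqrt(37) (l = -45 + 9*(-8*(-5 + sqrt(9 + 28))) = -45 + 9*(-8*(-5 + sqrt(37))) = -45 + 9*(40 - 8*sqrt(37)) = -45 + (360 - 72*sqrt(37)) = 315 - 72*sqrt(37) ≈ -122.96)
-520*39 + l = -520*39 + (315 - 72*sqrt(37)) = -20280 + (315 - 72*sqrt(37)) = -19965 - 72*sqrt(37)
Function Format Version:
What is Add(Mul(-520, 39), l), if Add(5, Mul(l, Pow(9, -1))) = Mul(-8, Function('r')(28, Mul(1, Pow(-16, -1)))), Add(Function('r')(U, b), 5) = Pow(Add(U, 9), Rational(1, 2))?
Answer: Add(-19965, Mul(-72, Pow(37, Rational(1, 2)))) ≈ -20403.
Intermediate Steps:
Function('r')(U, b) = Add(-5, Pow(Add(9, U), Rational(1, 2))) (Function('r')(U, b) = Add(-5, Pow(Add(U, 9), Rational(1, 2))) = Add(-5, Pow(Add(9, U), Rational(1, 2))))
l = Add(315, Mul(-72, Pow(37, Rational(1, 2)))) (l = Add(-45, Mul(9, Mul(-8, Add(-5, Pow(Add(9, 28), Rational(1, 2)))))) = Add(-45, Mul(9, Mul(-8, Add(-5, Pow(37, Rational(1, 2)))))) = Add(-45, Mul(9, Add(40, Mul(-8, Pow(37, Rational(1, 2)))))) = Add(-45, Add(360, Mul(-72, Pow(37, Rational(1, 2))))) = Add(315, Mul(-72, Pow(37, Rational(1, 2)))) ≈ -122.96)
Add(Mul(-520, 39), l) = Add(Mul(-520, 39), Add(315, Mul(-72, Pow(37, Rational(1, 2))))) = Add(-20280, Add(315, Mul(-72, Pow(37, Rational(1, 2))))) = Add(-19965, Mul(-72, Pow(37, Rational(1, 2))))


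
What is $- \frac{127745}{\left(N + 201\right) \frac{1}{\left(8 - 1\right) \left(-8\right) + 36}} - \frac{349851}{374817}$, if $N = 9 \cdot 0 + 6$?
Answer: $\frac{319182511381}{25862373} \approx 12342.0$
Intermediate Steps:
$N = 6$ ($N = 0 + 6 = 6$)
$- \frac{127745}{\left(N + 201\right) \frac{1}{\left(8 - 1\right) \left(-8\right) + 36}} - \frac{349851}{374817} = - \frac{127745}{\left(6 + 201\right) \frac{1}{\left(8 - 1\right) \left(-8\right) + 36}} - \frac{349851}{374817} = - \frac{127745}{207 \frac{1}{7 \left(-8\right) + 36}} - \frac{116617}{124939} = - \frac{127745}{207 \frac{1}{-56 + 36}} - \frac{116617}{124939} = - \frac{127745}{207 \frac{1}{-20}} - \frac{116617}{124939} = - \frac{127745}{207 \left(- \frac{1}{20}\right)} - \frac{116617}{124939} = - \frac{127745}{- \frac{207}{20}} - \frac{116617}{124939} = \left(-127745\right) \left(- \frac{20}{207}\right) - \frac{116617}{124939} = \frac{2554900}{207} - \frac{116617}{124939} = \frac{319182511381}{25862373}$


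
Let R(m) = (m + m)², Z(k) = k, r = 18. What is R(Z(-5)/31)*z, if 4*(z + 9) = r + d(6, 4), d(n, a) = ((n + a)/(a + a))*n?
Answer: -525/1922 ≈ -0.27315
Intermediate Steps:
d(n, a) = n*(a + n)/(2*a) (d(n, a) = ((a + n)/((2*a)))*n = ((a + n)*(1/(2*a)))*n = ((a + n)/(2*a))*n = n*(a + n)/(2*a))
R(m) = 4*m² (R(m) = (2*m)² = 4*m²)
z = -21/8 (z = -9 + (18 + (½)*6*(4 + 6)/4)/4 = -9 + (18 + (½)*6*(¼)*10)/4 = -9 + (18 + 15/2)/4 = -9 + (¼)*(51/2) = -9 + 51/8 = -21/8 ≈ -2.6250)
R(Z(-5)/31)*z = (4*(-5/31)²)*(-21/8) = (4*(25/961))*(-21/8) = (100/961)*(-21/8) = -525/1922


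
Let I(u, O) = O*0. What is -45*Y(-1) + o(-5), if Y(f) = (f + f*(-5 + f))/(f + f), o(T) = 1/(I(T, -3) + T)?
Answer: 1123/10 ≈ 112.30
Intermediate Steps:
I(u, O) = 0
o(T) = 1/T (o(T) = 1/(0 + T) = 1/T)
Y(f) = (f + f*(-5 + f))/(2*f) (Y(f) = (f + f*(-5 + f))/((2*f)) = (f + f*(-5 + f))*(1/(2*f)) = (f + f*(-5 + f))/(2*f))
-45*Y(-1) + o(-5) = -45*(-2 + (½)*(-1)) + 1/(-5) = -45*(-2 - ½) - ⅕ = -45*(-5/2) - ⅕ = 225/2 - ⅕ = 1123/10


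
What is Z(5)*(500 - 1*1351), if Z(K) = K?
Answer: -4255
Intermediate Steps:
Z(5)*(500 - 1*1351) = 5*(500 - 1*1351) = 5*(500 - 1351) = 5*(-851) = -4255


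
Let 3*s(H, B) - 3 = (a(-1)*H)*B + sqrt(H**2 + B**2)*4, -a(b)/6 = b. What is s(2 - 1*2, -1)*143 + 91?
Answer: 1274/3 ≈ 424.67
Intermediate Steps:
a(b) = -6*b
s(H, B) = 1 + 4*sqrt(B**2 + H**2)/3 + 2*B*H (s(H, B) = 1 + (((-6*(-1))*H)*B + sqrt(H**2 + B**2)*4)/3 = 1 + ((6*H)*B + sqrt(B**2 + H**2)*4)/3 = 1 + (6*B*H + 4*sqrt(B**2 + H**2))/3 = 1 + (4*sqrt(B**2 + H**2) + 6*B*H)/3 = 1 + (4*sqrt(B**2 + H**2)/3 + 2*B*H) = 1 + 4*sqrt(B**2 + H**2)/3 + 2*B*H)
s(2 - 1*2, -1)*143 + 91 = (1 + 4*sqrt((-1)**2 + (2 - 1*2)**2)/3 + 2*(-1)*(2 - 1*2))*143 + 91 = (1 + 4*sqrt(1 + (2 - 2)**2)/3 + 2*(-1)*(2 - 2))*143 + 91 = (1 + 4*sqrt(1 + 0**2)/3 + 2*(-1)*0)*143 + 91 = (1 + 4*sqrt(1 + 0)/3 + 0)*143 + 91 = (1 + 4*sqrt(1)/3 + 0)*143 + 91 = (1 + (4/3)*1 + 0)*143 + 91 = (1 + 4/3 + 0)*143 + 91 = (7/3)*143 + 91 = 1001/3 + 91 = 1274/3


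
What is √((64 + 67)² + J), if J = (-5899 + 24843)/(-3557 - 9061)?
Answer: 7*√1548770473/2103 ≈ 130.99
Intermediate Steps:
J = -9472/6309 (J = 18944/(-12618) = 18944*(-1/12618) = -9472/6309 ≈ -1.5013)
√((64 + 67)² + J) = √((64 + 67)² - 9472/6309) = √(131² - 9472/6309) = √(17161 - 9472/6309) = √(108259277/6309) = 7*√1548770473/2103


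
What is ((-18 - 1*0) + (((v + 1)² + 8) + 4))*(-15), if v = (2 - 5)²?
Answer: -1410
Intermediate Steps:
v = 9 (v = (-3)² = 9)
((-18 - 1*0) + (((v + 1)² + 8) + 4))*(-15) = ((-18 - 1*0) + (((9 + 1)² + 8) + 4))*(-15) = ((-18 + 0) + ((10² + 8) + 4))*(-15) = (-18 + ((100 + 8) + 4))*(-15) = (-18 + (108 + 4))*(-15) = (-18 + 112)*(-15) = 94*(-15) = -1410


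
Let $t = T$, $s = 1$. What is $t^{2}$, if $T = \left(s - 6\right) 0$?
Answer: $0$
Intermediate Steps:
$T = 0$ ($T = \left(1 - 6\right) 0 = \left(-5\right) 0 = 0$)
$t = 0$
$t^{2} = 0^{2} = 0$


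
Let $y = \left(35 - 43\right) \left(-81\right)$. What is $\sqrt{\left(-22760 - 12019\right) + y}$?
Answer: $i \sqrt{34131} \approx 184.75 i$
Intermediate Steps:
$y = 648$ ($y = \left(-8\right) \left(-81\right) = 648$)
$\sqrt{\left(-22760 - 12019\right) + y} = \sqrt{\left(-22760 - 12019\right) + 648} = \sqrt{-34779 + 648} = \sqrt{-34131} = i \sqrt{34131}$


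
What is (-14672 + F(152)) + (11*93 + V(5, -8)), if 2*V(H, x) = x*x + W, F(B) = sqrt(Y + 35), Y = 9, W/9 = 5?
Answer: -27189/2 + 2*sqrt(11) ≈ -13588.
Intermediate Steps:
W = 45 (W = 9*5 = 45)
F(B) = 2*sqrt(11) (F(B) = sqrt(9 + 35) = sqrt(44) = 2*sqrt(11))
V(H, x) = 45/2 + x**2/2 (V(H, x) = (x*x + 45)/2 = (x**2 + 45)/2 = (45 + x**2)/2 = 45/2 + x**2/2)
(-14672 + F(152)) + (11*93 + V(5, -8)) = (-14672 + 2*sqrt(11)) + (11*93 + (45/2 + (1/2)*(-8)**2)) = (-14672 + 2*sqrt(11)) + (1023 + (45/2 + (1/2)*64)) = (-14672 + 2*sqrt(11)) + (1023 + (45/2 + 32)) = (-14672 + 2*sqrt(11)) + (1023 + 109/2) = (-14672 + 2*sqrt(11)) + 2155/2 = -27189/2 + 2*sqrt(11)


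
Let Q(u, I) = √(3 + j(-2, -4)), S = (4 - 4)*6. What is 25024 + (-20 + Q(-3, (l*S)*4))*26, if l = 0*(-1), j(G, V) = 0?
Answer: 24504 + 26*√3 ≈ 24549.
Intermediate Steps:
l = 0
S = 0 (S = 0*6 = 0)
Q(u, I) = √3 (Q(u, I) = √(3 + 0) = √3)
25024 + (-20 + Q(-3, (l*S)*4))*26 = 25024 + (-20 + √3)*26 = 25024 + (-520 + 26*√3) = 24504 + 26*√3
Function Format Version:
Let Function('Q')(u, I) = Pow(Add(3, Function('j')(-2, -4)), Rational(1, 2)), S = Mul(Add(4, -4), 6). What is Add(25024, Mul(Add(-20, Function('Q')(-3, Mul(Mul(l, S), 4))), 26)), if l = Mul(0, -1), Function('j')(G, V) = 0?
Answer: Add(24504, Mul(26, Pow(3, Rational(1, 2)))) ≈ 24549.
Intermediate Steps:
l = 0
S = 0 (S = Mul(0, 6) = 0)
Function('Q')(u, I) = Pow(3, Rational(1, 2)) (Function('Q')(u, I) = Pow(Add(3, 0), Rational(1, 2)) = Pow(3, Rational(1, 2)))
Add(25024, Mul(Add(-20, Function('Q')(-3, Mul(Mul(l, S), 4))), 26)) = Add(25024, Mul(Add(-20, Pow(3, Rational(1, 2))), 26)) = Add(25024, Add(-520, Mul(26, Pow(3, Rational(1, 2))))) = Add(24504, Mul(26, Pow(3, Rational(1, 2))))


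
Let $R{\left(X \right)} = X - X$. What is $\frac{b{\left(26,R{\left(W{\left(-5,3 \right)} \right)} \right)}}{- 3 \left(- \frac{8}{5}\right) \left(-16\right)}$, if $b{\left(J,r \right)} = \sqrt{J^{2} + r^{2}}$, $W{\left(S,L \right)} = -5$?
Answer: $- \frac{65}{192} \approx -0.33854$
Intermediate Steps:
$R{\left(X \right)} = 0$
$\frac{b{\left(26,R{\left(W{\left(-5,3 \right)} \right)} \right)}}{- 3 \left(- \frac{8}{5}\right) \left(-16\right)} = \frac{\sqrt{26^{2} + 0^{2}}}{- 3 \left(- \frac{8}{5}\right) \left(-16\right)} = \frac{\sqrt{676 + 0}}{- 3 \left(\left(-8\right) \frac{1}{5}\right) \left(-16\right)} = \frac{\sqrt{676}}{\left(-3\right) \left(- \frac{8}{5}\right) \left(-16\right)} = \frac{26}{\frac{24}{5} \left(-16\right)} = \frac{26}{- \frac{384}{5}} = 26 \left(- \frac{5}{384}\right) = - \frac{65}{192}$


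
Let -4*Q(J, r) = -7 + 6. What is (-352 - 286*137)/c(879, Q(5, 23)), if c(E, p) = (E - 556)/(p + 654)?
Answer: -51730239/646 ≈ -80078.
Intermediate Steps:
Q(J, r) = ¼ (Q(J, r) = -(-7 + 6)/4 = -¼*(-1) = ¼)
c(E, p) = (-556 + E)/(654 + p)
(-352 - 286*137)/c(879, Q(5, 23)) = (-352 - 286*137)/(((-556 + 879)/(654 + ¼))) = (-352 - 39182)/((323/(2617/4))) = -39534/((4/2617)*323) = -39534/1292/2617 = -39534*2617/1292 = -51730239/646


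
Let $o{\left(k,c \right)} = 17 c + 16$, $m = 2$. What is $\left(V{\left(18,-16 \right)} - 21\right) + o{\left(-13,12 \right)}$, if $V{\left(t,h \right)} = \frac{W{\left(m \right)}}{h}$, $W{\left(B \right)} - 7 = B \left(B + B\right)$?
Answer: $\frac{3169}{16} \approx 198.06$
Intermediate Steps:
$o{\left(k,c \right)} = 16 + 17 c$
$W{\left(B \right)} = 7 + 2 B^{2}$ ($W{\left(B \right)} = 7 + B \left(B + B\right) = 7 + B 2 B = 7 + 2 B^{2}$)
$V{\left(t,h \right)} = \frac{15}{h}$ ($V{\left(t,h \right)} = \frac{7 + 2 \cdot 2^{2}}{h} = \frac{7 + 2 \cdot 4}{h} = \frac{7 + 8}{h} = \frac{15}{h}$)
$\left(V{\left(18,-16 \right)} - 21\right) + o{\left(-13,12 \right)} = \left(\frac{15}{-16} - 21\right) + \left(16 + 17 \cdot 12\right) = \left(15 \left(- \frac{1}{16}\right) - 21\right) + \left(16 + 204\right) = \left(- \frac{15}{16} - 21\right) + 220 = - \frac{351}{16} + 220 = \frac{3169}{16}$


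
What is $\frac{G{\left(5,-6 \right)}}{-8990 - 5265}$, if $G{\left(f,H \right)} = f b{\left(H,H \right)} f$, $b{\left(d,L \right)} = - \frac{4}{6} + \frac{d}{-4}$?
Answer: $- \frac{25}{17106} \approx -0.0014615$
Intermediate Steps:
$b{\left(d,L \right)} = - \frac{2}{3} - \frac{d}{4}$ ($b{\left(d,L \right)} = \left(-4\right) \frac{1}{6} + d \left(- \frac{1}{4}\right) = - \frac{2}{3} - \frac{d}{4}$)
$G{\left(f,H \right)} = f^{2} \left(- \frac{2}{3} - \frac{H}{4}\right)$ ($G{\left(f,H \right)} = f \left(- \frac{2}{3} - \frac{H}{4}\right) f = f^{2} \left(- \frac{2}{3} - \frac{H}{4}\right)$)
$\frac{G{\left(5,-6 \right)}}{-8990 - 5265} = \frac{\frac{1}{12} \cdot 5^{2} \left(-8 - -18\right)}{-8990 - 5265} = \frac{\frac{1}{12} \cdot 25 \left(-8 + 18\right)}{-14255} = - \frac{\frac{1}{12} \cdot 25 \cdot 10}{14255} = \left(- \frac{1}{14255}\right) \frac{125}{6} = - \frac{25}{17106}$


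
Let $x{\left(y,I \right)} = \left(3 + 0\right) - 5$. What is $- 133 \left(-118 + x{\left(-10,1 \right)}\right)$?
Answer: $15960$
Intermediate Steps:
$x{\left(y,I \right)} = -2$ ($x{\left(y,I \right)} = 3 - 5 = -2$)
$- 133 \left(-118 + x{\left(-10,1 \right)}\right) = - 133 \left(-118 - 2\right) = \left(-133\right) \left(-120\right) = 15960$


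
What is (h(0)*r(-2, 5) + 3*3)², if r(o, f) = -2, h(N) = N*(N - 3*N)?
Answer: 81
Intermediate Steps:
h(N) = -2*N² (h(N) = N*(-2*N) = -2*N²)
(h(0)*r(-2, 5) + 3*3)² = (-2*0²*(-2) + 3*3)² = (-2*0*(-2) + 9)² = (0*(-2) + 9)² = (0 + 9)² = 9² = 81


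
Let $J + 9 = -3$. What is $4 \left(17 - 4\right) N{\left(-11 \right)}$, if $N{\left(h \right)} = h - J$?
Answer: $52$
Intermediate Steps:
$J = -12$ ($J = -9 - 3 = -12$)
$N{\left(h \right)} = 12 + h$ ($N{\left(h \right)} = h - -12 = h + 12 = 12 + h$)
$4 \left(17 - 4\right) N{\left(-11 \right)} = 4 \left(17 - 4\right) \left(12 - 11\right) = 4 \cdot 13 \cdot 1 = 52 \cdot 1 = 52$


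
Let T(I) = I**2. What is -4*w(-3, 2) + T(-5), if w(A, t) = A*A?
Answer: -11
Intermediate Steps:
w(A, t) = A**2
-4*w(-3, 2) + T(-5) = -4*(-3)**2 + (-5)**2 = -4*9 + 25 = -36 + 25 = -11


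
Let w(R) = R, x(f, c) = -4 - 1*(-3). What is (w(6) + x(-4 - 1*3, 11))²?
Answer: 25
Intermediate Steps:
x(f, c) = -1 (x(f, c) = -4 + 3 = -1)
(w(6) + x(-4 - 1*3, 11))² = (6 - 1)² = 5² = 25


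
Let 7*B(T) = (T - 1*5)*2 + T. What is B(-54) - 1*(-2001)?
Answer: 13835/7 ≈ 1976.4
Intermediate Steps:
B(T) = -10/7 + 3*T/7 (B(T) = ((T - 1*5)*2 + T)/7 = ((T - 5)*2 + T)/7 = ((-5 + T)*2 + T)/7 = ((-10 + 2*T) + T)/7 = (-10 + 3*T)/7 = -10/7 + 3*T/7)
B(-54) - 1*(-2001) = (-10/7 + (3/7)*(-54)) - 1*(-2001) = (-10/7 - 162/7) + 2001 = -172/7 + 2001 = 13835/7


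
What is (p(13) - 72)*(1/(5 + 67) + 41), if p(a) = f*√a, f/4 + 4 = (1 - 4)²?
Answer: -2953 + 14765*√13/18 ≈ 4.5536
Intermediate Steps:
f = 20 (f = -16 + 4*(1 - 4)² = -16 + 4*(-3)² = -16 + 4*9 = -16 + 36 = 20)
p(a) = 20*√a
(p(13) - 72)*(1/(5 + 67) + 41) = (20*√13 - 72)*(1/(5 + 67) + 41) = (-72 + 20*√13)*(1/72 + 41) = (-72 + 20*√13)*(2953/72) = -2953 + 14765*√13/18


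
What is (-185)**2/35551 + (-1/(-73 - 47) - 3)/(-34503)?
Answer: 141716583809/147193938360 ≈ 0.96279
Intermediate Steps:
(-185)**2/35551 + (-1/(-73 - 47) - 3)/(-34503) = 34225*(1/35551) + (-1/(-120) - 3)*(-1/34503) = 34225/35551 + (-1*(-1/120) - 3)*(-1/34503) = 34225/35551 + (1/120 - 3)*(-1/34503) = 34225/35551 - 359/120*(-1/34503) = 34225/35551 + 359/4140360 = 141716583809/147193938360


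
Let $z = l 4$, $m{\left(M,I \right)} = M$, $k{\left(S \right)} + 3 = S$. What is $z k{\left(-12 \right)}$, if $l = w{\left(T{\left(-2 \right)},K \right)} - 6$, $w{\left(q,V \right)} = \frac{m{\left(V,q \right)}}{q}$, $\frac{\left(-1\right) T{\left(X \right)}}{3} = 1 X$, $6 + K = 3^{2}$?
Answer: $330$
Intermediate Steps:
$K = 3$ ($K = -6 + 3^{2} = -6 + 9 = 3$)
$k{\left(S \right)} = -3 + S$
$T{\left(X \right)} = - 3 X$ ($T{\left(X \right)} = - 3 \cdot 1 X = - 3 X$)
$w{\left(q,V \right)} = \frac{V}{q}$
$l = - \frac{11}{2}$ ($l = \frac{3}{\left(-3\right) \left(-2\right)} - 6 = \frac{3}{6} - 6 = 3 \cdot \frac{1}{6} - 6 = \frac{1}{2} - 6 = - \frac{11}{2} \approx -5.5$)
$z = -22$ ($z = \left(- \frac{11}{2}\right) 4 = -22$)
$z k{\left(-12 \right)} = - 22 \left(-3 - 12\right) = \left(-22\right) \left(-15\right) = 330$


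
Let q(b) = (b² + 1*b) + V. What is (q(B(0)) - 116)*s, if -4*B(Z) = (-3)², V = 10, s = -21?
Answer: 34671/16 ≈ 2166.9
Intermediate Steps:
B(Z) = -9/4 (B(Z) = -¼*(-3)² = -¼*9 = -9/4)
q(b) = 10 + b + b² (q(b) = (b² + 1*b) + 10 = (b² + b) + 10 = (b + b²) + 10 = 10 + b + b²)
(q(B(0)) - 116)*s = ((10 - 9/4 + (-9/4)²) - 116)*(-21) = ((10 - 9/4 + 81/16) - 116)*(-21) = (205/16 - 116)*(-21) = -1651/16*(-21) = 34671/16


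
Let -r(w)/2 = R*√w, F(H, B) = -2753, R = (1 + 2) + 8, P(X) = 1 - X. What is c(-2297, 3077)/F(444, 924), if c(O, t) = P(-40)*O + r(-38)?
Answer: 94177/2753 + 22*I*√38/2753 ≈ 34.209 + 0.049262*I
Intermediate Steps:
R = 11 (R = 3 + 8 = 11)
r(w) = -22*√w
c(O, t) = 41*O - 22*I*√38 (c(O, t) = (1 - 1*(-40))*O - 22*I*√38 = (1 + 40)*O - 22*I*√38 = 41*O - 22*I*√38)
c(-2297, 3077)/F(444, 924) = (41*(-2297) - 22*I*√38)/(-2753) = (-94177 - 22*I*√38)*(-1/2753) = 94177/2753 + 22*I*√38/2753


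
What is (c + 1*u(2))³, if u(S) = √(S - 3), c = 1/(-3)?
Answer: 26/27 - 2*I/3 ≈ 0.96296 - 0.66667*I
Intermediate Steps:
c = -⅓ ≈ -0.33333
u(S) = √(-3 + S)
(c + 1*u(2))³ = (-⅓ + 1*√(-3 + 2))³ = (-⅓ + 1*√(-1))³ = (-⅓ + 1*I)³ = (-⅓ + I)³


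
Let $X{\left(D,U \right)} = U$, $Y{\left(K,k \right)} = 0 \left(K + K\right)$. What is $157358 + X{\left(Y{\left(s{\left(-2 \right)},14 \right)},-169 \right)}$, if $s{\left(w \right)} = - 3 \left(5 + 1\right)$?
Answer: $157189$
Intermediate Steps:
$s{\left(w \right)} = -18$ ($s{\left(w \right)} = \left(-3\right) 6 = -18$)
$Y{\left(K,k \right)} = 0$ ($Y{\left(K,k \right)} = 0 \cdot 2 K = 0$)
$157358 + X{\left(Y{\left(s{\left(-2 \right)},14 \right)},-169 \right)} = 157358 - 169 = 157189$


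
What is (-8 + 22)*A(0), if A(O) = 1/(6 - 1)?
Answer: 14/5 ≈ 2.8000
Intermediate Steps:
A(O) = 1/5
(-8 + 22)*A(0) = (-8 + 22)*(1/5) = 14*(1/5) = 14/5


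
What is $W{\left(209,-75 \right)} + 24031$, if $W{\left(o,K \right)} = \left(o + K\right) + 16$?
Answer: $24181$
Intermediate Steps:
$W{\left(o,K \right)} = 16 + K + o$ ($W{\left(o,K \right)} = \left(K + o\right) + 16 = 16 + K + o$)
$W{\left(209,-75 \right)} + 24031 = \left(16 - 75 + 209\right) + 24031 = 150 + 24031 = 24181$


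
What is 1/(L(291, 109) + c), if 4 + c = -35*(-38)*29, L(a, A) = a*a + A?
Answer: 1/123356 ≈ 8.1066e-6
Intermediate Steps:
L(a, A) = A + a² (L(a, A) = a² + A = A + a²)
c = 38566 (c = -4 - 35*(-38)*29 = -4 + 1330*29 = -4 + 38570 = 38566)
1/(L(291, 109) + c) = 1/((109 + 291²) + 38566) = 1/((109 + 84681) + 38566) = 1/(84790 + 38566) = 1/123356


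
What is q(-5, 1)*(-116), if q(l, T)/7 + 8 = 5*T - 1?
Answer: 3248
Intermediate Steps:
q(l, T) = -63 + 35*T (q(l, T) = -56 + 7*(5*T - 1) = -56 + 7*(-1 + 5*T) = -56 + (-7 + 35*T) = -63 + 35*T)
q(-5, 1)*(-116) = (-63 + 35*1)*(-116) = (-63 + 35)*(-116) = -28*(-116) = 3248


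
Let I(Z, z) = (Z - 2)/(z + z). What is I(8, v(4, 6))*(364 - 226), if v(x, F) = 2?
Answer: 207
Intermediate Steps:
I(Z, z) = (-2 + Z)/(2*z) (I(Z, z) = (-2 + Z)/((2*z)) = (-2 + Z)*(1/(2*z)) = (-2 + Z)/(2*z))
I(8, v(4, 6))*(364 - 226) = ((½)*(-2 + 8)/2)*(364 - 226) = ((½)*(½)*6)*138 = (3/2)*138 = 207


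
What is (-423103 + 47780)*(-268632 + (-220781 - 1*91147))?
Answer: 217897520880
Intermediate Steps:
(-423103 + 47780)*(-268632 + (-220781 - 1*91147)) = -375323*(-268632 + (-220781 - 91147)) = -375323*(-268632 - 311928) = -375323*(-580560) = 217897520880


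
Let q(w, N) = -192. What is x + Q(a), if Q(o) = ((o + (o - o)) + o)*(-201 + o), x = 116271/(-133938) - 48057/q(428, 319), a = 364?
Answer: 56629428707/476224 ≈ 1.1891e+5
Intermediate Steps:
x = 118783971/476224 (x = 116271/(-133938) - 48057/(-192) = 116271*(-1/133938) - 48057*(-1/192) = -12919/14882 + 16019/64 = 118783971/476224 ≈ 249.43)
Q(o) = 2*o*(-201 + o) (Q(o) = ((o + 0) + o)*(-201 + o) = (o + o)*(-201 + o) = (2*o)*(-201 + o) = 2*o*(-201 + o))
x + Q(a) = 118783971/476224 + 2*364*(-201 + 364) = 118783971/476224 + 2*364*163 = 118783971/476224 + 118664 = 56629428707/476224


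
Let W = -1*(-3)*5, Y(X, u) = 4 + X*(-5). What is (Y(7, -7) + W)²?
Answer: 256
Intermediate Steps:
Y(X, u) = 4 - 5*X
W = 15 (W = 3*5 = 15)
(Y(7, -7) + W)² = ((4 - 5*7) + 15)² = ((4 - 35) + 15)² = (-31 + 15)² = (-16)² = 256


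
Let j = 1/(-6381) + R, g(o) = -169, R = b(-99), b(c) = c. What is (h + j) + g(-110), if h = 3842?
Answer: 22805693/6381 ≈ 3574.0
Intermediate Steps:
R = -99
j = -631720/6381 (j = 1/(-6381) - 99 = -1/6381 - 99 = -631720/6381 ≈ -99.000)
(h + j) + g(-110) = (3842 - 631720/6381) - 169 = 23884082/6381 - 169 = 22805693/6381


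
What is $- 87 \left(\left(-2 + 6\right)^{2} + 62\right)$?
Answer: $-6786$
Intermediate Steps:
$- 87 \left(\left(-2 + 6\right)^{2} + 62\right) = - 87 \left(4^{2} + 62\right) = - 87 \left(16 + 62\right) = \left(-87\right) 78 = -6786$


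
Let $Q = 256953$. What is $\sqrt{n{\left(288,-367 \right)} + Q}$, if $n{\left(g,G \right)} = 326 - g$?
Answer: $\sqrt{256991} \approx 506.94$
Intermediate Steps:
$\sqrt{n{\left(288,-367 \right)} + Q} = \sqrt{\left(326 - 288\right) + 256953} = \sqrt{38 + 256953} = \sqrt{256991}$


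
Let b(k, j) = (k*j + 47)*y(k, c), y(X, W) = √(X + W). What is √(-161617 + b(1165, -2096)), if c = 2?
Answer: √(-161617 - 2441793*√1167) ≈ 9142.0*I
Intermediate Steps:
y(X, W) = √(W + X)
b(k, j) = √(2 + k)*(47 + j*k) (b(k, j) = (k*j + 47)*√(2 + k) = (j*k + 47)*√(2 + k) = (47 + j*k)*√(2 + k) = √(2 + k)*(47 + j*k))
√(-161617 + b(1165, -2096)) = √(-161617 + √(2 + 1165)*(47 - 2096*1165)) = √(-161617 + √1167*(47 - 2441840)) = √(-161617 + √1167*(-2441793)) = √(-161617 - 2441793*√1167)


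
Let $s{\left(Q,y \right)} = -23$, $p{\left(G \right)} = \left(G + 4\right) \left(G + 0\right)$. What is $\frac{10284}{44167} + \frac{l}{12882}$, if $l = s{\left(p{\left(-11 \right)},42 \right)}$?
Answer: $\frac{131462647}{568959294} \approx 0.23106$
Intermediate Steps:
$p{\left(G \right)} = G \left(4 + G\right)$ ($p{\left(G \right)} = \left(4 + G\right) G = G \left(4 + G\right)$)
$l = -23$
$\frac{10284}{44167} + \frac{l}{12882} = \frac{10284}{44167} - \frac{23}{12882} = \frac{131462647}{568959294}$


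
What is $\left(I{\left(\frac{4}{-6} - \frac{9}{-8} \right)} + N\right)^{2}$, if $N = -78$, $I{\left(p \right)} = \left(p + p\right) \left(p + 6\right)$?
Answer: $\frac{430936081}{82944} \approx 5195.5$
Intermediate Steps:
$I{\left(p \right)} = 2 p \left(6 + p\right)$
$\left(I{\left(\frac{4}{-6} - \frac{9}{-8} \right)} + N\right)^{2} = \left(2 \left(\frac{4}{-6} - \frac{9}{-8}\right) \left(6 + \left(\frac{4}{-6} - \frac{9}{-8}\right)\right) - 78\right)^{2} = \left(2 \left(4 \left(- \frac{1}{6}\right) - - \frac{9}{8}\right) \left(6 + \left(4 \left(- \frac{1}{6}\right) - - \frac{9}{8}\right)\right) - 78\right)^{2} = \left(2 \left(- \frac{2}{3} + \frac{9}{8}\right) \left(6 + \left(- \frac{2}{3} + \frac{9}{8}\right)\right) - 78\right)^{2} = \left(2 \cdot \frac{11}{24} \left(6 + \frac{11}{24}\right) - 78\right)^{2} = \left(2 \cdot \frac{11}{24} \cdot \frac{155}{24} - 78\right)^{2} = \left(\frac{1705}{288} - 78\right)^{2} = \left(- \frac{20759}{288}\right)^{2} = \frac{430936081}{82944}$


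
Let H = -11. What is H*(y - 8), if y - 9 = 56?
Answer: -627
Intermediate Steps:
y = 65 (y = 9 + 56 = 65)
H*(y - 8) = -11*(65 - 8) = -11*57 = -627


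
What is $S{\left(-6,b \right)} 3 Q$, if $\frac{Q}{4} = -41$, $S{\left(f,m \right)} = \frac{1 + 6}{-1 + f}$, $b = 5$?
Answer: $492$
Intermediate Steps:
$S{\left(f,m \right)} = \frac{7}{-1 + f}$
$Q = -164$ ($Q = 4 \left(-41\right) = -164$)
$S{\left(-6,b \right)} 3 Q = \frac{7}{-1 - 6} \cdot 3 \left(-164\right) = \frac{7}{-7} \cdot 3 \left(-164\right) = 7 \left(- \frac{1}{7}\right) 3 \left(-164\right) = \left(-1\right) 3 \left(-164\right) = \left(-3\right) \left(-164\right) = 492$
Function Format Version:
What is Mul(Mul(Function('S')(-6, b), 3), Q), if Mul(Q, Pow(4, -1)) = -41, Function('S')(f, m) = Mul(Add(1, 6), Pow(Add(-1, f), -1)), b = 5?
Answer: 492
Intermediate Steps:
Function('S')(f, m) = Mul(7, Pow(Add(-1, f), -1))
Q = -164 (Q = Mul(4, -41) = -164)
Mul(Mul(Function('S')(-6, b), 3), Q) = Mul(Mul(Mul(7, Pow(Add(-1, -6), -1)), 3), -164) = Mul(Mul(Mul(7, Pow(-7, -1)), 3), -164) = Mul(Mul(Mul(7, Rational(-1, 7)), 3), -164) = Mul(Mul(-1, 3), -164) = Mul(-3, -164) = 492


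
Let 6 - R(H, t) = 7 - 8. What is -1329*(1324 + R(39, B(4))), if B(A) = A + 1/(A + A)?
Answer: -1768899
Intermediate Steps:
B(A) = A + 1/(2*A)
R(H, t) = 7 (R(H, t) = 6 - (7 - 8) = 6 - 1*(-1) = 6 + 1 = 7)
-1329*(1324 + R(39, B(4))) = -1329*(1324 + 7) = -1329*1331 = -1768899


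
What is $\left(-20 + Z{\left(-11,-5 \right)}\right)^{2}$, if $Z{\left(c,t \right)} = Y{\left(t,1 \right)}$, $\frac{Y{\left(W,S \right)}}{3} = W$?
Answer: $1225$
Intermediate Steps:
$Y{\left(W,S \right)} = 3 W$
$Z{\left(c,t \right)} = 3 t$
$\left(-20 + Z{\left(-11,-5 \right)}\right)^{2} = \left(-20 + 3 \left(-5\right)\right)^{2} = \left(-20 - 15\right)^{2} = \left(-35\right)^{2} = 1225$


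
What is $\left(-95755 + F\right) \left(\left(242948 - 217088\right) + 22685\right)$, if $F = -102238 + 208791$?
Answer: $524188910$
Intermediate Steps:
$F = 106553$
$\left(-95755 + F\right) \left(\left(242948 - 217088\right) + 22685\right) = \left(-95755 + 106553\right) \left(\left(242948 - 217088\right) + 22685\right) = 10798 \left(25860 + 22685\right) = 10798 \cdot 48545 = 524188910$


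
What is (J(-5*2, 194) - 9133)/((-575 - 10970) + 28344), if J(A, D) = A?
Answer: -9143/16799 ≈ -0.54426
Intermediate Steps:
(J(-5*2, 194) - 9133)/((-575 - 10970) + 28344) = (-5*2 - 9133)/((-575 - 10970) + 28344) = (-10 - 9133)/(-11545 + 28344) = -9143/16799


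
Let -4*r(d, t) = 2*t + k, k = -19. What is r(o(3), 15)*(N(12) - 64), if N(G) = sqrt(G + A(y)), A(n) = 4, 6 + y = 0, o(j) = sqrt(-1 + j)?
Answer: 165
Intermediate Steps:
y = -6 (y = -6 + 0 = -6)
r(d, t) = 19/4 - t/2 (r(d, t) = -(2*t - 19)/4 = -(-19 + 2*t)/4 = 19/4 - t/2)
N(G) = sqrt(4 + G) (N(G) = sqrt(G + 4) = sqrt(4 + G))
r(o(3), 15)*(N(12) - 64) = (19/4 - 1/2*15)*(sqrt(4 + 12) - 64) = (19/4 - 15/2)*(sqrt(16) - 64) = -11*(4 - 64)/4 = -11/4*(-60) = 165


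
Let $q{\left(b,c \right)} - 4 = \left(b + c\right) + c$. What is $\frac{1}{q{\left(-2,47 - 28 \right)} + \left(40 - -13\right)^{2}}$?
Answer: $\frac{1}{2849} \approx 0.000351$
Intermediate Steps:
$q{\left(b,c \right)} = 4 + b + 2 c$ ($q{\left(b,c \right)} = 4 + \left(\left(b + c\right) + c\right) = 4 + \left(b + 2 c\right) = 4 + b + 2 c$)
$\frac{1}{q{\left(-2,47 - 28 \right)} + \left(40 - -13\right)^{2}} = \frac{1}{\left(4 - 2 + 2 \left(47 - 28\right)\right) + \left(40 - -13\right)^{2}} = \frac{1}{\left(4 - 2 + 2 \cdot 19\right) + \left(40 + 13\right)^{2}} = \frac{1}{\left(4 - 2 + 38\right) + 53^{2}} = \frac{1}{40 + 2809} = \frac{1}{2849}$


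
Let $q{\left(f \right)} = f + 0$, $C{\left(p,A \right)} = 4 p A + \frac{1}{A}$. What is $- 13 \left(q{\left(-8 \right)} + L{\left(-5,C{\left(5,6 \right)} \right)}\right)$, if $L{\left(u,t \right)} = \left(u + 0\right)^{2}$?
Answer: $-221$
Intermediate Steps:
$C{\left(p,A \right)} = \frac{1}{A} + 4 A p$ ($C{\left(p,A \right)} = 4 A p + \frac{1}{A} = \frac{1}{A} + 4 A p$)
$q{\left(f \right)} = f$
$L{\left(u,t \right)} = u^{2}$
$- 13 \left(q{\left(-8 \right)} + L{\left(-5,C{\left(5,6 \right)} \right)}\right) = - 13 \left(-8 + \left(-5\right)^{2}\right) = - 13 \left(-8 + 25\right) = \left(-13\right) 17 = -221$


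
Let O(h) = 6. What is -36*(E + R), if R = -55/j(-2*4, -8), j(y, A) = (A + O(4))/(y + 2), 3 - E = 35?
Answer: 7092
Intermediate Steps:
E = -32 (E = 3 - 1*35 = 3 - 35 = -32)
j(y, A) = (6 + A)/(2 + y) (j(y, A) = (A + 6)/(y + 2) = (6 + A)/(2 + y))
R = -165 (R = -55*(2 - 2*4)/(6 - 8) = -55/(-2/(2 - 8)) = -55/(-2/(-6)) = -55/((-⅙*(-2))) = -55/⅓ = -55*3 = -165)
-36*(E + R) = -36*(-32 - 165) = -36*(-197) = 7092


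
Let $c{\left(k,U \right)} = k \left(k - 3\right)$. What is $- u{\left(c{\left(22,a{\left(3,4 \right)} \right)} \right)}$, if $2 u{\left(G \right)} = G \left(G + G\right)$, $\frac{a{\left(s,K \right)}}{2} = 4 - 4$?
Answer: $-174724$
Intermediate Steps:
$a{\left(s,K \right)} = 0$ ($a{\left(s,K \right)} = 2 \left(4 - 4\right) = 2 \cdot 0 = 0$)
$c{\left(k,U \right)} = k \left(-3 + k\right)$
$u{\left(G \right)} = G^{2}$ ($u{\left(G \right)} = \frac{G \left(G + G\right)}{2} = \frac{G 2 G}{2} = \frac{2 G^{2}}{2} = G^{2}$)
$- u{\left(c{\left(22,a{\left(3,4 \right)} \right)} \right)} = - \left(22 \left(-3 + 22\right)\right)^{2} = - \left(22 \cdot 19\right)^{2} = - 418^{2} = \left(-1\right) 174724 = -174724$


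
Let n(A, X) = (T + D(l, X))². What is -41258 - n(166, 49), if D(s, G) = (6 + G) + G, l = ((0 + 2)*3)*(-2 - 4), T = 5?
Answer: -53139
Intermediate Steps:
l = -36 (l = (2*3)*(-6) = 6*(-6) = -36)
D(s, G) = 6 + 2*G
n(A, X) = (11 + 2*X)² (n(A, X) = (5 + (6 + 2*X))² = (11 + 2*X)²)
-41258 - n(166, 49) = -41258 - (11 + 2*49)² = -41258 - (11 + 98)² = -41258 - 1*109² = -41258 - 1*11881 = -41258 - 11881 = -53139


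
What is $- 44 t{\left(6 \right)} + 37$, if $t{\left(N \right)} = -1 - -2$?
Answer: $-7$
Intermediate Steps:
$t{\left(N \right)} = 1$ ($t{\left(N \right)} = -1 + 2 = 1$)
$- 44 t{\left(6 \right)} + 37 = \left(-44\right) 1 + 37 = -44 + 37 = -7$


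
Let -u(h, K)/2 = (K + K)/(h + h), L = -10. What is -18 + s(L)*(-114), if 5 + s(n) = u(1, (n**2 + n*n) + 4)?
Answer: 47064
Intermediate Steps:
u(h, K) = -2*K/h (u(h, K) = -2*(K + K)/(h + h) = -2*2*K/(2*h) = -2*2*K*1/(2*h) = -2*K/h)
s(n) = -13 - 4*n**2 (s(n) = -5 - 2*((n**2 + n*n) + 4)/1 = -5 - 2*((n**2 + n**2) + 4)*1 = -5 - 2*(2*n**2 + 4)*1 = -5 - 2*(4 + 2*n**2)*1 = -5 + (-8 - 4*n**2) = -13 - 4*n**2)
-18 + s(L)*(-114) = -18 + (-13 - 4*(-10)**2)*(-114) = -18 + (-13 - 4*100)*(-114) = -18 + (-13 - 400)*(-114) = -18 - 413*(-114) = -18 + 47082 = 47064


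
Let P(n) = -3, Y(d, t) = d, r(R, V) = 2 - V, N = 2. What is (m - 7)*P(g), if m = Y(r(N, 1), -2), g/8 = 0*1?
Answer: 18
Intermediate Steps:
g = 0 (g = 8*(0*1) = 8*0 = 0)
m = 1 (m = 2 - 1*1 = 2 - 1 = 1)
(m - 7)*P(g) = (1 - 7)*(-3) = -6*(-3) = 18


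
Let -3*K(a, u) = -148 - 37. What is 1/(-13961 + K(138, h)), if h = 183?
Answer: -3/41698 ≈ -7.1946e-5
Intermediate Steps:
K(a, u) = 185/3 (K(a, u) = -(-148 - 37)/3 = -⅓*(-185) = 185/3)
1/(-13961 + K(138, h)) = 1/(-13961 + 185/3) = 1/(-41698/3) = -3/41698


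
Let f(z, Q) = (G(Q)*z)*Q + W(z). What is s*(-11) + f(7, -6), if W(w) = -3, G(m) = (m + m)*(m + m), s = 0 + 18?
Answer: -6249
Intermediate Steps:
s = 18
G(m) = 4*m**2 (G(m) = (2*m)*(2*m) = 4*m**2)
f(z, Q) = -3 + 4*z*Q**3 (f(z, Q) = ((4*Q**2)*z)*Q - 3 = (4*z*Q**2)*Q - 3 = 4*z*Q**3 - 3 = -3 + 4*z*Q**3)
s*(-11) + f(7, -6) = 18*(-11) + (-3 + 4*7*(-6)**3) = -198 + (-3 + 4*7*(-216)) = -198 + (-3 - 6048) = -198 - 6051 = -6249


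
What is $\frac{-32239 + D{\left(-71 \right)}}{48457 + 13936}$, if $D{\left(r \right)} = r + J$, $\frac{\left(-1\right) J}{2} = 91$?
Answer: $- \frac{32492}{62393} \approx -0.52076$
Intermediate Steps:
$J = -182$ ($J = \left(-2\right) 91 = -182$)
$D{\left(r \right)} = -182 + r$ ($D{\left(r \right)} = r - 182 = -182 + r$)
$\frac{-32239 + D{\left(-71 \right)}}{48457 + 13936} = \frac{-32239 - 253}{48457 + 13936} = \frac{-32239 - 253}{62393} = \left(-32492\right) \frac{1}{62393} = - \frac{32492}{62393}$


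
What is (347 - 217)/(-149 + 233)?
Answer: 65/42 ≈ 1.5476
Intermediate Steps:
(347 - 217)/(-149 + 233) = 130/84 = 130*(1/84) = 65/42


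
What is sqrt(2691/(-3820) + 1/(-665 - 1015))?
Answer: I*sqrt(181485717)/16044 ≈ 0.83967*I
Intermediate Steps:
sqrt(2691/(-3820) + 1/(-665 - 1015)) = sqrt(2691*(-1/3820) + 1/(-1680)) = sqrt(-2691/3820 - 1/1680) = sqrt(-45247/64176) = I*sqrt(181485717)/16044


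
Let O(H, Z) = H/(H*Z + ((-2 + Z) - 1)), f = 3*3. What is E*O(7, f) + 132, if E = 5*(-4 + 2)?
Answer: 9038/69 ≈ 130.99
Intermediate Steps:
f = 9
E = -10 (E = 5*(-2) = -10)
O(H, Z) = H/(-3 + Z + H*Z) (O(H, Z) = H/(H*Z + (-3 + Z)) = H/(-3 + Z + H*Z))
E*O(7, f) + 132 = -70/(-3 + 9 + 7*9) + 132 = -70/(-3 + 9 + 63) + 132 = -70/69 + 132 = 9038/69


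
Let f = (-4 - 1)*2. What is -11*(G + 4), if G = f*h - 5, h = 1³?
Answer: 121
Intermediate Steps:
h = 1
f = -10 (f = -5*2 = -10)
G = -15 (G = -10*1 - 5 = -10 - 5 = -15)
-11*(G + 4) = -11*(-15 + 4) = -11*(-11) = 121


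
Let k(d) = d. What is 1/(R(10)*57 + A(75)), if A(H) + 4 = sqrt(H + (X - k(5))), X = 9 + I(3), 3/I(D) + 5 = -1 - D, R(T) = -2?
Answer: -3/352 - sqrt(177)/20768 ≈ -0.0091633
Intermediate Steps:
I(D) = 3/(-6 - D) (I(D) = 3/(-5 + (-1 - D)) = 3/(-6 - D))
X = 26/3 (X = 9 - 3/(6 + 3) = 9 - 3/9 = 9 - 3*1/9 = 9 - 1/3 = 26/3 ≈ 8.6667)
A(H) = -4 + sqrt(11/3 + H) (A(H) = -4 + sqrt(H + (26/3 - 1*5)) = -4 + sqrt(H + (26/3 - 5)) = -4 + sqrt(H + 11/3) = -4 + sqrt(11/3 + H))
1/(R(10)*57 + A(75)) = 1/(-2*57 + (-4 + sqrt(33 + 9*75)/3)) = 1/(-114 + (-4 + sqrt(33 + 675)/3)) = 1/(-114 + (-4 + sqrt(708)/3)) = 1/(-114 + (-4 + (2*sqrt(177))/3)) = 1/(-114 + (-4 + 2*sqrt(177)/3)) = 1/(-118 + 2*sqrt(177)/3)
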